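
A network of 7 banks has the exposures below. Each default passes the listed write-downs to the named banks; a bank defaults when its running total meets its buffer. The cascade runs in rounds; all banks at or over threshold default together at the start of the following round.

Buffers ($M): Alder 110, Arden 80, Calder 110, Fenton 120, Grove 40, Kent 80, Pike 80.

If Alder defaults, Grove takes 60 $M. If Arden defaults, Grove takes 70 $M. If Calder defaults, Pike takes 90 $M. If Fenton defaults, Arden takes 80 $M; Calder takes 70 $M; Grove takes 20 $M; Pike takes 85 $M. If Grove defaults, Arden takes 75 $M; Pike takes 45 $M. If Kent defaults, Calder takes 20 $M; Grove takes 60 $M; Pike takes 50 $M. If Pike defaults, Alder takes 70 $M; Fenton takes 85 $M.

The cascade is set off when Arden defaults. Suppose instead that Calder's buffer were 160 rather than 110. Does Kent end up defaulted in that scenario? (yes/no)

no

With Calder's buffer at 160:
Round 1 — Arden defaults (initial).
  Grove: +70 → 70 ≥ 40
Round 2 — Grove defaults.
  Pike: +45 → 45 < 80
No further defaults.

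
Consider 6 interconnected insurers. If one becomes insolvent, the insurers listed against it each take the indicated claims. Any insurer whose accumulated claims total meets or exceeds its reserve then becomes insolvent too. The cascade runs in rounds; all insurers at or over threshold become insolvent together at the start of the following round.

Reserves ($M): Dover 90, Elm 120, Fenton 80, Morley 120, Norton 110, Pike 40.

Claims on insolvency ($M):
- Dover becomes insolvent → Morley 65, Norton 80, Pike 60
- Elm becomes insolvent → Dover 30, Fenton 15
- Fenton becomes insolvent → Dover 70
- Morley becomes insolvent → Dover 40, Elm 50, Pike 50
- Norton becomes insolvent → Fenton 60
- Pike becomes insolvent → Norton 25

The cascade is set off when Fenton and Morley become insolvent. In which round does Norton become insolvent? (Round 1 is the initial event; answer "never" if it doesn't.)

Round 1 — Fenton, Morley become insolvent (initial).
  Dover: +70+40 → 110 ≥ 90
  Elm: +50 → 50 < 120
  Pike: +50 → 50 ≥ 40
Round 2 — Dover, Pike become insolvent.
  Norton: +80+25 → 105 < 110
No further insolvencies.

never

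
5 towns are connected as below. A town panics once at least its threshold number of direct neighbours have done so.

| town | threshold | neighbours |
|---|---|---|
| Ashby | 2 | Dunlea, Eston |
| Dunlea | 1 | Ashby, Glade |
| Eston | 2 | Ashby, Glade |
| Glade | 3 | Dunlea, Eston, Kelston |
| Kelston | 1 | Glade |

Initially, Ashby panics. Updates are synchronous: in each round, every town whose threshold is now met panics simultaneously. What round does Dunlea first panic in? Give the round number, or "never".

Round 1 — Ashby panics (initial).
Round 2 — checking thresholds:
  Dunlea: 1 of 2 neighbours ≥ 1, panics.
  Eston: 1 of 2 neighbours < 2, below threshold.
Round 3 — no new panics; cascade stops.

2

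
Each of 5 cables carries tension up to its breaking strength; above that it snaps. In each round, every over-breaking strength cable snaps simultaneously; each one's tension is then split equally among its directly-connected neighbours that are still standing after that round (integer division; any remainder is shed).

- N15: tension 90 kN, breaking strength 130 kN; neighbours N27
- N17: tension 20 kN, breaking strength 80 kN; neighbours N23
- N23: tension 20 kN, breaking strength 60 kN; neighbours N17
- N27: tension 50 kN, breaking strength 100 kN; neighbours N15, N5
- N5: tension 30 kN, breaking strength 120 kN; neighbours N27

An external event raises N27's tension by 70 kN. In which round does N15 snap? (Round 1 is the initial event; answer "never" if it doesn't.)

2

Round 1 — N27 at 120 > 100. N27 snaps.
  N27 sheds 120 kN to N15, N5: 60 each.
    N15: 90+60 = 150 > 130
    N5: 30+60 = 90 ≤ 120
Round 2 — N15 snaps.
  N15 sheds 150 kN: no online neighbours, lost.
No further breaks.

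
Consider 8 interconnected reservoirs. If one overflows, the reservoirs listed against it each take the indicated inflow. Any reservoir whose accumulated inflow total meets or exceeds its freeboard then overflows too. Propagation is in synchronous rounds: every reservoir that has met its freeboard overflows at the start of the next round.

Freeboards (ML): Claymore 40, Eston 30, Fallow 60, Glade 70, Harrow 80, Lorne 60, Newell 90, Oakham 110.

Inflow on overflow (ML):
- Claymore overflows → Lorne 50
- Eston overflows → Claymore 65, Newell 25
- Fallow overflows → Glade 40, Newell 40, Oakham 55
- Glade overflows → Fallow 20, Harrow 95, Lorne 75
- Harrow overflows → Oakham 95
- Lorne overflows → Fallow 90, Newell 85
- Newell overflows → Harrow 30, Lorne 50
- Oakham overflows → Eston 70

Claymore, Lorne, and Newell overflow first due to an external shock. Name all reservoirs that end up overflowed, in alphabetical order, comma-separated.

Claymore, Fallow, Lorne, Newell

Round 1 — Claymore, Lorne, Newell overflow (initial).
  Fallow: +90 → 90 ≥ 60
  Harrow: +30 → 30 < 80
Round 2 — Fallow overflows.
  Glade: +40 → 40 < 70
  Oakham: +55 → 55 < 110
No further overflows.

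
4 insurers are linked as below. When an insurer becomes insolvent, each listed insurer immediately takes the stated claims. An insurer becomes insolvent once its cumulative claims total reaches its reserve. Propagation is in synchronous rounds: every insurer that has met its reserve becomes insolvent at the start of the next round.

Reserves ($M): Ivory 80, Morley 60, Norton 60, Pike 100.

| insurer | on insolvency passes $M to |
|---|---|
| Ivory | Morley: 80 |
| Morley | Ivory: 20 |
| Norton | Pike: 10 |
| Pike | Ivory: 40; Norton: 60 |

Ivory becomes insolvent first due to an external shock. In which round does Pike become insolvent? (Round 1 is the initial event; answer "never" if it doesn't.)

never

Round 1 — Ivory becomes insolvent (initial).
  Morley: +80 → 80 ≥ 60
Round 2 — Morley becomes insolvent.
No further insolvencies.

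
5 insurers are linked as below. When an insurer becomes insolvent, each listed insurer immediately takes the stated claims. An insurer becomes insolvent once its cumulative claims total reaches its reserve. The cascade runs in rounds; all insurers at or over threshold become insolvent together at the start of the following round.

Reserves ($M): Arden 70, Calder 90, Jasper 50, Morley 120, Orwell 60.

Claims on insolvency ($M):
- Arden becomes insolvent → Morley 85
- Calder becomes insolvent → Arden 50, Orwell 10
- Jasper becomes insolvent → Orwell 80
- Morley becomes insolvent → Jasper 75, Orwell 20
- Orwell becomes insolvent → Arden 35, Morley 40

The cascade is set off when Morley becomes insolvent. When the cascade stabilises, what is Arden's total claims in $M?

Round 1 — Morley becomes insolvent (initial).
  Jasper: +75 → 75 ≥ 50
  Orwell: +20 → 20 < 60
Round 2 — Jasper becomes insolvent.
  Orwell: +80 → 100 ≥ 60
Round 3 — Orwell becomes insolvent.
  Arden: +35 → 35 < 70
No further insolvencies.

35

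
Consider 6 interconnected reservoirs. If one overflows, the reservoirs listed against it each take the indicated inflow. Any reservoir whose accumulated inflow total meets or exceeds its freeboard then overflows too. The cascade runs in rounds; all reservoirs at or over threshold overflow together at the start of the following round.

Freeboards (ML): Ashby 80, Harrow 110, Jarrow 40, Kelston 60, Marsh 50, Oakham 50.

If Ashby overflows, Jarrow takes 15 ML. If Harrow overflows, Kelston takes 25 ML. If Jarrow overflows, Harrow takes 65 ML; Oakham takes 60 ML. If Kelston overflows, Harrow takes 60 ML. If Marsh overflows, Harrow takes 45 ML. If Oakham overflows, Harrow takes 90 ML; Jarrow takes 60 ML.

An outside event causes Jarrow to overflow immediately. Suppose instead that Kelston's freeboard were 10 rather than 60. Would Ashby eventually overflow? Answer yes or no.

no

With Kelston's freeboard at 10:
Round 1 — Jarrow overflows (initial).
  Harrow: +65 → 65 < 110
  Oakham: +60 → 60 ≥ 50
Round 2 — Oakham overflows.
  Harrow: +90 → 155 ≥ 110
Round 3 — Harrow overflows.
  Kelston: +25 → 25 ≥ 10
Round 4 — Kelston overflows.
No further overflows.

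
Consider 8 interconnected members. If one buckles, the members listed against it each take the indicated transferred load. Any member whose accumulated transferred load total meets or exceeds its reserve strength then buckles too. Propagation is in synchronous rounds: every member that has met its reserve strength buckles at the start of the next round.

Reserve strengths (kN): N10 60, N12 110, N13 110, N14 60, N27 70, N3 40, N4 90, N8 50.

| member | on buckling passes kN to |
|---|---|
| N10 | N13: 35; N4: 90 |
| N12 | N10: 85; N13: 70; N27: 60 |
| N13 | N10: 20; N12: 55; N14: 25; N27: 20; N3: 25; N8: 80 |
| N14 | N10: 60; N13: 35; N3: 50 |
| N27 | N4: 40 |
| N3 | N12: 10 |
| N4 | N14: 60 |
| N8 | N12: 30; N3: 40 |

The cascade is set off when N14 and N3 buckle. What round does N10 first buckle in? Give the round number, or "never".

2

Round 1 — N14, N3 buckle (initial).
  N10: +60 → 60 ≥ 60
  N12: +10 → 10 < 110
  N13: +35 → 35 < 110
Round 2 — N10 buckles.
  N13: +35 → 70 < 110
  N4: +90 → 90 ≥ 90
Round 3 — N4 buckles.
No further bucklings.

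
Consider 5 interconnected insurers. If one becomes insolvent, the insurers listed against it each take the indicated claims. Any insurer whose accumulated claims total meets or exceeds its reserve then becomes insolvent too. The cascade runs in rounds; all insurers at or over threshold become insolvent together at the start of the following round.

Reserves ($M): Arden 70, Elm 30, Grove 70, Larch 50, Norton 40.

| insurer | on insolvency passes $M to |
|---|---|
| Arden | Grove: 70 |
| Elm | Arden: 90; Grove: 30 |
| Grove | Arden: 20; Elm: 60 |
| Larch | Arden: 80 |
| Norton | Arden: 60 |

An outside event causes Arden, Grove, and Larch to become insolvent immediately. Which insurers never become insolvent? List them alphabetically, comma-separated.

Norton

Round 1 — Arden, Grove, Larch become insolvent (initial).
  Elm: +60 → 60 ≥ 30
Round 2 — Elm becomes insolvent.
No further insolvencies.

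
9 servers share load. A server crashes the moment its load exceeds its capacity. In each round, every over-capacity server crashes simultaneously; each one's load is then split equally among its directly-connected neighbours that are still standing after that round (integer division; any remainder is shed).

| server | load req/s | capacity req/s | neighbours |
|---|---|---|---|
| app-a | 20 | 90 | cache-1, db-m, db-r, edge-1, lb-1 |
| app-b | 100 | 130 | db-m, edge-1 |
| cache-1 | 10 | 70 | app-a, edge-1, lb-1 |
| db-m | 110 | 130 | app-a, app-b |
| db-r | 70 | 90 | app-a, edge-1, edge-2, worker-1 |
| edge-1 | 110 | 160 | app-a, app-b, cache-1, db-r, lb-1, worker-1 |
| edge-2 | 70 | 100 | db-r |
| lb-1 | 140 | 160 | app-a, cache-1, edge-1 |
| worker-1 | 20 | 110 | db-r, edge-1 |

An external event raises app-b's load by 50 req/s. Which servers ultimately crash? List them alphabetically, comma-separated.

app-a, app-b, cache-1, db-m, db-r, edge-1, edge-2, lb-1

Round 1 — app-b at 150 > 130. app-b crashes.
  app-b sheds 150 req/s to db-m, edge-1: 75 each.
    db-m: 110+75 = 185 > 130
    edge-1: 110+75 = 185 > 160
Round 2 — db-m, edge-1 crash.
  db-m sheds 185 req/s to app-a: 185 each.
    app-a: 20+185 = 205 > 90
  edge-1 sheds 185 req/s to app-a, cache-1, db-r, lb-1, worker-1: 37 each.
    app-a: 205+37 = 242 > 90
    cache-1: 10+37 = 47 ≤ 70
    db-r: 70+37 = 107 > 90
    lb-1: 140+37 = 177 > 160
    worker-1: 20+37 = 57 ≤ 110
Round 3 — app-a, db-r, lb-1 crash.
  app-a sheds 242 req/s to cache-1: 242 each.
    cache-1: 47+242 = 289 > 70
  db-r sheds 107 req/s to edge-2, worker-1: 53 each (1 lost).
    edge-2: 70+53 = 123 > 100
    worker-1: 57+53 = 110 ≤ 110
  lb-1 sheds 177 req/s to cache-1: 177 each.
    cache-1: 289+177 = 466 > 70
Round 4 — cache-1, edge-2 crash.
  cache-1 sheds 466 req/s: no online neighbours, lost.
  edge-2 sheds 123 req/s: no online neighbours, lost.
No further crashes.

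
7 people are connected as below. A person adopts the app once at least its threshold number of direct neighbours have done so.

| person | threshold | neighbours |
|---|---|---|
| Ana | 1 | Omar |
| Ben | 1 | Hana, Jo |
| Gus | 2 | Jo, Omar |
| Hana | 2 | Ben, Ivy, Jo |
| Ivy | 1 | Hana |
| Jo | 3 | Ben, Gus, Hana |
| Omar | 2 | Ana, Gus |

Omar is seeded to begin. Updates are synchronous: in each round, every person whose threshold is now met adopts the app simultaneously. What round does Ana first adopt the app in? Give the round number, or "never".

Round 1 — Omar adopts the app (initial).
Round 2 — checking thresholds:
  Ana: 1 of 1 neighbours ≥ 1, adopts the app.
  Gus: 1 of 2 neighbours < 2, holds.
Round 3 — no new adoptions; cascade stops.

2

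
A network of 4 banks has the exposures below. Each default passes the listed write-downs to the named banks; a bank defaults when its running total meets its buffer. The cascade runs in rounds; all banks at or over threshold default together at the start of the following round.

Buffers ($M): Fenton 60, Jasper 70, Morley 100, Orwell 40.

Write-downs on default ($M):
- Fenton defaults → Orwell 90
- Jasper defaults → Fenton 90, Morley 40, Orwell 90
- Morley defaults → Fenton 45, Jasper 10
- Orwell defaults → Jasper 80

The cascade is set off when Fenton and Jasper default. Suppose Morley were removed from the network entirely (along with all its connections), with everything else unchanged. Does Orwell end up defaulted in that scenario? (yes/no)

yes

With Morley removed:
Round 1 — Fenton, Jasper default (initial).
  Orwell: +90+90 → 180 ≥ 40
Round 2 — Orwell defaults.
No further defaults.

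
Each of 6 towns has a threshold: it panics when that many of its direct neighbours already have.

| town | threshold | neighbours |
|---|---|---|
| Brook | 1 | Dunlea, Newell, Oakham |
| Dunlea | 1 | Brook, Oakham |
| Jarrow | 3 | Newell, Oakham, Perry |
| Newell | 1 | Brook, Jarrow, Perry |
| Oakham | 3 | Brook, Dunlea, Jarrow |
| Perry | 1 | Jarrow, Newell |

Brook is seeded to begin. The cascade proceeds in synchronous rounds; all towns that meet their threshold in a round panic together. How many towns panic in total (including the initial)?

4

Round 1 — Brook panics (initial).
Round 2 — checking thresholds:
  Dunlea: 1 of 2 neighbours ≥ 1, panics.
  Newell: 1 of 3 neighbours ≥ 1, panics.
  Oakham: 1 of 3 neighbours < 3, below threshold.
Round 3 — checking thresholds:
  Jarrow: 1 of 3 neighbours < 3, below threshold.
  Oakham: 2 of 3 neighbours < 3, below threshold.
  Perry: 1 of 2 neighbours ≥ 1, panics.
Round 4 — no new panics; cascade stops.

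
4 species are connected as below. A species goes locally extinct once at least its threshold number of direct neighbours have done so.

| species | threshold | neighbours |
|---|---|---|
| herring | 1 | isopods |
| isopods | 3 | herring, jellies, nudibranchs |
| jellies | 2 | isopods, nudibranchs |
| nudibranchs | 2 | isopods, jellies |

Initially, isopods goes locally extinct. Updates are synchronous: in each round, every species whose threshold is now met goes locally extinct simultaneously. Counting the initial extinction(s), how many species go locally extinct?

2

Round 1 — isopods goes locally extinct (initial).
Round 2 — checking thresholds:
  herring: 1 of 1 neighbours ≥ 1, goes locally extinct.
  jellies: 1 of 2 neighbours < 2, holds.
  nudibranchs: 1 of 2 neighbours < 2, holds.
Round 3 — no new extinctions; cascade stops.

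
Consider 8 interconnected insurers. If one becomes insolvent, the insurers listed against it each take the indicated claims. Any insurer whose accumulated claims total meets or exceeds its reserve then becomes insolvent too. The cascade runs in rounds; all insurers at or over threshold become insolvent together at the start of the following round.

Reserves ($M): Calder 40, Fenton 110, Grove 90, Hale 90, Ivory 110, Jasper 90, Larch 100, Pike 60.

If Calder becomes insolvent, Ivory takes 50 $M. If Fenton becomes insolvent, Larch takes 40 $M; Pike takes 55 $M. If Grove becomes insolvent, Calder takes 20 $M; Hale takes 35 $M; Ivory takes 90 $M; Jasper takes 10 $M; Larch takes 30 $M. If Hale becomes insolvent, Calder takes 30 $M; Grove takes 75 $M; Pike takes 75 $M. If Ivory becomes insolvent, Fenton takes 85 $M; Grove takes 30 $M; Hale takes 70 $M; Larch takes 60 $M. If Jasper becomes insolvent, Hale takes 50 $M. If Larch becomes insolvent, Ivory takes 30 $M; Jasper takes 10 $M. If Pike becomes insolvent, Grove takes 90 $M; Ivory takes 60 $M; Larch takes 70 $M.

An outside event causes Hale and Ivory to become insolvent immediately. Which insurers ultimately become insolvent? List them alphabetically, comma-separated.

Calder, Grove, Hale, Ivory, Larch, Pike

Round 1 — Hale, Ivory become insolvent (initial).
  Calder: +30 → 30 < 40
  Fenton: +85 → 85 < 110
  Grove: +75+30 → 105 ≥ 90
  Larch: +60 → 60 < 100
  Pike: +75 → 75 ≥ 60
Round 2 — Grove, Pike become insolvent.
  Calder: +20 → 50 ≥ 40
  Jasper: +10 → 10 < 90
  Larch: +30+70 → 160 ≥ 100
Round 3 — Calder, Larch become insolvent.
  Jasper: +10 → 20 < 90
No further insolvencies.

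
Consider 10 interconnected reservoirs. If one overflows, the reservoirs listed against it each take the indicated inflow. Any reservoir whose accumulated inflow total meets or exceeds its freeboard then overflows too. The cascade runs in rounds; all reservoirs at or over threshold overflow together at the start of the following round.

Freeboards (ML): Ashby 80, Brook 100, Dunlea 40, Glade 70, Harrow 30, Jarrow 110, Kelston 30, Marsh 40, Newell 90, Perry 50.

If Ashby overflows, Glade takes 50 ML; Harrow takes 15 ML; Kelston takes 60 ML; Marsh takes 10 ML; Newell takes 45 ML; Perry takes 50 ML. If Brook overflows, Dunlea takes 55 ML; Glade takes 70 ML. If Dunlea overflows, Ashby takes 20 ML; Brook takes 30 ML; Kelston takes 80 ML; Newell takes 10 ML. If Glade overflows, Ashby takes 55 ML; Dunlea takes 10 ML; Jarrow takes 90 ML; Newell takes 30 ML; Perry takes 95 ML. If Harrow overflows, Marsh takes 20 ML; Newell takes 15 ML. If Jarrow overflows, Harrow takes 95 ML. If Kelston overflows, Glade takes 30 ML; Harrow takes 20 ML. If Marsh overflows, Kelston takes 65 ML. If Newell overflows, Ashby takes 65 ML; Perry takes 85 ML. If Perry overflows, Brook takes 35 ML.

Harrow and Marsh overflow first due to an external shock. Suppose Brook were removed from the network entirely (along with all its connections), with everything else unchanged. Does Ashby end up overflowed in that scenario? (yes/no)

no

With Brook removed:
Round 1 — Harrow, Marsh overflow (initial).
  Kelston: +65 → 65 ≥ 30
  Newell: +15 → 15 < 90
Round 2 — Kelston overflows.
  Glade: +30 → 30 < 70
No further overflows.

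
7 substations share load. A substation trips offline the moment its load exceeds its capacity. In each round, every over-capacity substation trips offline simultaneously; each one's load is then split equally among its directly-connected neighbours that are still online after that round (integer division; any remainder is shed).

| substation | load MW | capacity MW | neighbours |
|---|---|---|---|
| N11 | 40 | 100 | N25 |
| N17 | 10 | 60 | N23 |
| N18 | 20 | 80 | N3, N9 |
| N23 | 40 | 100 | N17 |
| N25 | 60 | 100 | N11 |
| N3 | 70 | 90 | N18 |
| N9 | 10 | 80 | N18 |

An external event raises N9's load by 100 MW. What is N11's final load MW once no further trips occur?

Round 1 — N9 at 110 > 80. N9 trips offline.
  N9 sheds 110 MW to N18: 110 each.
    N18: 20+110 = 130 > 80
Round 2 — N18 trips offline.
  N18 sheds 130 MW to N3: 130 each.
    N3: 70+130 = 200 > 90
Round 3 — N3 trips offline.
  N3 sheds 200 MW: no online neighbours, lost.
No further trips.

40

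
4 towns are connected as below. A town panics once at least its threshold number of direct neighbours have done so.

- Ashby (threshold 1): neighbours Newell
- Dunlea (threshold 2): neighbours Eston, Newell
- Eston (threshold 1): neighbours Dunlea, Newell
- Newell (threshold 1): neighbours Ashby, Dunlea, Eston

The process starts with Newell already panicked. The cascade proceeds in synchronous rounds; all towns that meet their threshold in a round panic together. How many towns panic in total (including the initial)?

Round 1 — Newell panics (initial).
Round 2 — checking thresholds:
  Ashby: 1 of 1 neighbours ≥ 1, panics.
  Dunlea: 1 of 2 neighbours < 2, below threshold.
  Eston: 1 of 2 neighbours ≥ 1, panics.
Round 3 — checking thresholds:
  Dunlea: 2 of 2 neighbours ≥ 2, panics.
Round 4 — no new panics; cascade stops.

4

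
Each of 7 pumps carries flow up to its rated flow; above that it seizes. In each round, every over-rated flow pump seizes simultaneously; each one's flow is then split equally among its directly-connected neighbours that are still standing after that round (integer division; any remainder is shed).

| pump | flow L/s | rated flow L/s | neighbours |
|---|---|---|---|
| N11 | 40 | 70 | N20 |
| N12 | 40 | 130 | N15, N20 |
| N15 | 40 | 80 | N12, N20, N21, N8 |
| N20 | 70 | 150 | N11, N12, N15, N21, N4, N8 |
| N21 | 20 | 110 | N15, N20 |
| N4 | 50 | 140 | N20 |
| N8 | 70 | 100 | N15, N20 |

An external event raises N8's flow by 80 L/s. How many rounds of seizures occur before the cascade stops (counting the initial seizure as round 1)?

4

Round 1 — N8 at 150 > 100. N8 seizes.
  N8 sheds 150 L/s to N15, N20: 75 each.
    N15: 40+75 = 115 > 80
    N20: 70+75 = 145 ≤ 150
Round 2 — N15 seizes.
  N15 sheds 115 L/s to N12, N20, N21: 38 each (1 lost).
    N12: 40+38 = 78 ≤ 130
    N20: 145+38 = 183 > 150
    N21: 20+38 = 58 ≤ 110
Round 3 — N20 seizes.
  N20 sheds 183 L/s to N11, N12, N21, N4: 45 each (3 lost).
    N11: 40+45 = 85 > 70
    N12: 78+45 = 123 ≤ 130
    N21: 58+45 = 103 ≤ 110
    N4: 50+45 = 95 ≤ 140
Round 4 — N11 seizes.
  N11 sheds 85 L/s: no online neighbours, lost.
No further seizures.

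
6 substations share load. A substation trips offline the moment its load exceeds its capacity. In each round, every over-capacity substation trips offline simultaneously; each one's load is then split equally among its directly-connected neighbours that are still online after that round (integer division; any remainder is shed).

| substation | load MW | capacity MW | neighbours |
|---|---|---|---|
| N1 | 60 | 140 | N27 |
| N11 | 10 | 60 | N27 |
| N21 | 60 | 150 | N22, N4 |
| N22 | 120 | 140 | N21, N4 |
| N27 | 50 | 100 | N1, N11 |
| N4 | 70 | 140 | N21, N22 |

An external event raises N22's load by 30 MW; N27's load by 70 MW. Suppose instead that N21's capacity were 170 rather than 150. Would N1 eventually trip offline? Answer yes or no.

no

With N21's capacity at 170:
Round 1 — N22 at 150 > 140; N27 at 120 > 100. N22, N27 trip offline.
  N22 sheds 150 MW to N21, N4: 75 each.
    N21: 60+75 = 135 ≤ 170
    N4: 70+75 = 145 > 140
  N27 sheds 120 MW to N1, N11: 60 each.
    N1: 60+60 = 120 ≤ 140
    N11: 10+60 = 70 > 60
Round 2 — N11, N4 trip offline.
  N11 sheds 70 MW: no online neighbours, lost.
  N4 sheds 145 MW to N21: 145 each.
    N21: 135+145 = 280 > 170
Round 3 — N21 trips offline.
  N21 sheds 280 MW: no online neighbours, lost.
No further trips.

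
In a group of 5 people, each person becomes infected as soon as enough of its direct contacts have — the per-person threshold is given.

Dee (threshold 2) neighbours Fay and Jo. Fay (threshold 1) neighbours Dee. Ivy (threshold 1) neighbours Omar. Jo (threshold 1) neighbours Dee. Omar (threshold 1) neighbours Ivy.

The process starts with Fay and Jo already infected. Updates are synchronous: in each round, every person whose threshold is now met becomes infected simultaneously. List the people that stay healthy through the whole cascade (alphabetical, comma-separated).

Round 1 — Fay, Jo become infected (initial).
Round 2 — checking thresholds:
  Dee: 2 of 2 neighbours ≥ 2, becomes infected.
Round 3 — no new infections; cascade stops.

Ivy, Omar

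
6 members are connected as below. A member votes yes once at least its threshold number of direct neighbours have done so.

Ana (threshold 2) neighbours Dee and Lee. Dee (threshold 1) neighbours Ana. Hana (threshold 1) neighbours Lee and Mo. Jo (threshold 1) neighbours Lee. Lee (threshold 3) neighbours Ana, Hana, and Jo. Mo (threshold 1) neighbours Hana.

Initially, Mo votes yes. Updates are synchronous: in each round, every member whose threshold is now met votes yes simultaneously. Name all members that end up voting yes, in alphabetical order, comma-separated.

Round 1 — Mo votes yes (initial).
Round 2 — checking thresholds:
  Hana: 1 of 2 neighbours ≥ 1, votes yes.
Round 3 — no new yes votes; cascade stops.

Hana, Mo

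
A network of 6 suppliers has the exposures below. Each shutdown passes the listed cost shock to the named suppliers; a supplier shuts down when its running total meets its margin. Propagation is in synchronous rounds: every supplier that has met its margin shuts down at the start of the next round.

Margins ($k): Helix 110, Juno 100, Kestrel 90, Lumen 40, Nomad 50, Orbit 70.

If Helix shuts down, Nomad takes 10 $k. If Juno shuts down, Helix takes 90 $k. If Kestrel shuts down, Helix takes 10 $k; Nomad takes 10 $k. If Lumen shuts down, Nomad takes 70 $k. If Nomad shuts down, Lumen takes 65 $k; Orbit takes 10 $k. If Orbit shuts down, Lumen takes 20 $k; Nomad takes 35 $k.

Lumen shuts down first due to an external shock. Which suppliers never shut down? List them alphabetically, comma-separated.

Round 1 — Lumen shuts down (initial).
  Nomad: +70 → 70 ≥ 50
Round 2 — Nomad shuts down.
  Orbit: +10 → 10 < 70
No further shutdowns.

Helix, Juno, Kestrel, Orbit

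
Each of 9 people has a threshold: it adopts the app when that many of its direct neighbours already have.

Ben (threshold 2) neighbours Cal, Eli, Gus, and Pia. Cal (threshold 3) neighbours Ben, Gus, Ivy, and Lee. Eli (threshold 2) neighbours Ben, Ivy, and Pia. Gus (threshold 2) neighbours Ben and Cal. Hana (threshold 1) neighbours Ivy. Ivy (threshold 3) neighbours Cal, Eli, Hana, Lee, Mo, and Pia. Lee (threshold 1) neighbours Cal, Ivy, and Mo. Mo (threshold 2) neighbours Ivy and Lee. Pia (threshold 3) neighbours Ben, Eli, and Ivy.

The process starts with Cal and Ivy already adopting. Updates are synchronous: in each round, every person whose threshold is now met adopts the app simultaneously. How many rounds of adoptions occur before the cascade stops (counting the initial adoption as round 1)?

3

Round 1 — Cal, Ivy adopt the app (initial).
Round 2 — checking thresholds:
  Ben: 1 of 4 neighbours < 2, below threshold.
  Eli: 1 of 3 neighbours < 2, below threshold.
  Gus: 1 of 2 neighbours < 2, below threshold.
  Hana: 1 of 1 neighbours ≥ 1, adopts the app.
  Lee: 2 of 3 neighbours ≥ 1, adopts the app.
  Mo: 1 of 2 neighbours < 2, below threshold.
  Pia: 1 of 3 neighbours < 3, below threshold.
Round 3 — checking thresholds:
  Ben: 1 of 4 neighbours < 2, below threshold.
  Eli: 1 of 3 neighbours < 2, below threshold.
  Gus: 1 of 2 neighbours < 2, below threshold.
  Mo: 2 of 2 neighbours ≥ 2, adopts the app.
  Pia: 1 of 3 neighbours < 3, below threshold.
Round 4 — no new adoptions; cascade stops.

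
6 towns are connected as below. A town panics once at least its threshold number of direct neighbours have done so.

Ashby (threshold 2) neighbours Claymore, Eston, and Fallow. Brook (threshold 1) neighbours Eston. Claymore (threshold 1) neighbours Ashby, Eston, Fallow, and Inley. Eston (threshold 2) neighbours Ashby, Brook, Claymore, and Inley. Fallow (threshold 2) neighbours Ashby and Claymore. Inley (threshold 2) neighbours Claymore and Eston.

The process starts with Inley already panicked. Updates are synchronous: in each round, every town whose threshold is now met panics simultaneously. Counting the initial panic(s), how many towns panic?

6

Round 1 — Inley panics (initial).
Round 2 — checking thresholds:
  Claymore: 1 of 4 neighbours ≥ 1, panics.
  Eston: 1 of 4 neighbours < 2, not yet.
Round 3 — checking thresholds:
  Ashby: 1 of 3 neighbours < 2, not yet.
  Eston: 2 of 4 neighbours ≥ 2, panics.
  Fallow: 1 of 2 neighbours < 2, not yet.
Round 4 — checking thresholds:
  Ashby: 2 of 3 neighbours ≥ 2, panics.
  Brook: 1 of 1 neighbours ≥ 1, panics.
  Fallow: 1 of 2 neighbours < 2, not yet.
Round 5 — checking thresholds:
  Fallow: 2 of 2 neighbours ≥ 2, panics.
Round 6 — no new panics; cascade stops.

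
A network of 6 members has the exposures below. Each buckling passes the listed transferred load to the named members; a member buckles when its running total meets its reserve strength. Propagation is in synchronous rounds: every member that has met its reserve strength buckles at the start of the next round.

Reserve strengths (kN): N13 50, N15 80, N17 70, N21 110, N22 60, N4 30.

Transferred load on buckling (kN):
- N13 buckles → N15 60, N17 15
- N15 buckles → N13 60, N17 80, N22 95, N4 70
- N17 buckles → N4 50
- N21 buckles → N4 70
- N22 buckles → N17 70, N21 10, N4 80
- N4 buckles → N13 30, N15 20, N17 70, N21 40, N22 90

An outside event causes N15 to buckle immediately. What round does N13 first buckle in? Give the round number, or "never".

2

Round 1 — N15 buckles (initial).
  N13: +60 → 60 ≥ 50
  N17: +80 → 80 ≥ 70
  N22: +95 → 95 ≥ 60
  N4: +70 → 70 ≥ 30
Round 2 — N13, N17, N22, N4 buckle.
  N21: +10+40 → 50 < 110
No further bucklings.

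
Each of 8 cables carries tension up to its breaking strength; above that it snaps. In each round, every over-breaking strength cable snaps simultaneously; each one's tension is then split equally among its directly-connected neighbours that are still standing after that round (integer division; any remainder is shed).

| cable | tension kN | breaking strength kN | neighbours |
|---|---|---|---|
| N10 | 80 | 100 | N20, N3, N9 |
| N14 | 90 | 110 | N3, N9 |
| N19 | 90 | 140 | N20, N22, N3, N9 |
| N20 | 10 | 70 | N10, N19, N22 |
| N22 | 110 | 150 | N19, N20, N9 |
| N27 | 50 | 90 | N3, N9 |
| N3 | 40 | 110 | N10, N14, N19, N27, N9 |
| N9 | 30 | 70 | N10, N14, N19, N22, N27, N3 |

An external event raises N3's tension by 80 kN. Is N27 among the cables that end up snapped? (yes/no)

Round 1 — N3 at 120 > 110. N3 snaps.
  N3 sheds 120 kN to N10, N14, N19, N27, N9: 24 each.
    N10: 80+24 = 104 > 100
    N14: 90+24 = 114 > 110
    N19: 90+24 = 114 ≤ 140
    N27: 50+24 = 74 ≤ 90
    N9: 30+24 = 54 ≤ 70
Round 2 — N10, N14 snap.
  N10 sheds 104 kN to N20, N9: 52 each.
    N20: 10+52 = 62 ≤ 70
    N9: 54+52 = 106 > 70
  N14 sheds 114 kN to N9: 114 each.
    N9: 106+114 = 220 > 70
Round 3 — N9 snaps.
  N9 sheds 220 kN to N19, N22, N27: 73 each (1 lost).
    N19: 114+73 = 187 > 140
    N22: 110+73 = 183 > 150
    N27: 74+73 = 147 > 90
Round 4 — N19, N22, N27 snap.
  N19 sheds 187 kN to N20: 187 each.
    N20: 62+187 = 249 > 70
  N22 sheds 183 kN to N20: 183 each.
    N20: 249+183 = 432 > 70
  N27 sheds 147 kN: no online neighbours, lost.
Round 5 — N20 snaps.
  N20 sheds 432 kN: no online neighbours, lost.
No further breaks.

yes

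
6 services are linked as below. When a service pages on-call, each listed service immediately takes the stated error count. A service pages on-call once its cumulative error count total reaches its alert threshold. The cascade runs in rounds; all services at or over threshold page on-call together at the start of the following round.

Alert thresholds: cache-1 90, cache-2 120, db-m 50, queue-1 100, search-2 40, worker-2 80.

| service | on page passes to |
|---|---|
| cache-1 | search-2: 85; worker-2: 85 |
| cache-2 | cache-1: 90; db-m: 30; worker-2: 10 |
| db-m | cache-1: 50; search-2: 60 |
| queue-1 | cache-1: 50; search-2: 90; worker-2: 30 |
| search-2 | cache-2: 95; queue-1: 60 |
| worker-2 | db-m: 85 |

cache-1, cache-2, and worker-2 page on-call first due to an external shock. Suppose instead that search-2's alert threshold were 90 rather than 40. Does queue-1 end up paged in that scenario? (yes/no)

With search-2's alert threshold at 90:
Round 1 — cache-1, cache-2, worker-2 page on-call (initial).
  db-m: +30+85 → 115 ≥ 50
  search-2: +85 → 85 < 90
Round 2 — db-m pages on-call.
  search-2: +60 → 145 ≥ 90
Round 3 — search-2 pages on-call.
  queue-1: +60 → 60 < 100
No further pages.

no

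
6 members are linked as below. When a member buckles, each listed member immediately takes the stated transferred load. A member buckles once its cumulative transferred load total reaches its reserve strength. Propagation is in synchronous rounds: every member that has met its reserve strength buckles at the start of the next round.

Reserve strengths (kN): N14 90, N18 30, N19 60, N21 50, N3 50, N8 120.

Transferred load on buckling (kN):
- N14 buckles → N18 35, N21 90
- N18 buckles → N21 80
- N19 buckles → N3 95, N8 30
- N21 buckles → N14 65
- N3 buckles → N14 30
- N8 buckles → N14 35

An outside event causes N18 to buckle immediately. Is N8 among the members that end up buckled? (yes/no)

Round 1 — N18 buckles (initial).
  N21: +80 → 80 ≥ 50
Round 2 — N21 buckles.
  N14: +65 → 65 < 90
No further bucklings.

no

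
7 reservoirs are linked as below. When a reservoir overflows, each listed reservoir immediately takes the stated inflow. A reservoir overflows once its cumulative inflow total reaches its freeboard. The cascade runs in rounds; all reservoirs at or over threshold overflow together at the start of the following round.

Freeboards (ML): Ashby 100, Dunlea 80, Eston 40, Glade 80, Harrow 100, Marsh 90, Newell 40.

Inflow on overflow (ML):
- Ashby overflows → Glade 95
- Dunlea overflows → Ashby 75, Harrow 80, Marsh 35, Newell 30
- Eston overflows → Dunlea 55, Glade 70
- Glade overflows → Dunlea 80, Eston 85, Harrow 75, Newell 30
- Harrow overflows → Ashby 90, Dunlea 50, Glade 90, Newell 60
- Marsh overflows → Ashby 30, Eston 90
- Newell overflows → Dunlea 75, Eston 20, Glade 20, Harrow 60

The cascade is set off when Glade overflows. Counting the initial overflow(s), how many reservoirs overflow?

6

Round 1 — Glade overflows (initial).
  Dunlea: +80 → 80 ≥ 80
  Eston: +85 → 85 ≥ 40
  Harrow: +75 → 75 < 100
  Newell: +30 → 30 < 40
Round 2 — Dunlea, Eston overflow.
  Ashby: +75 → 75 < 100
  Harrow: +80 → 155 ≥ 100
  Marsh: +35 → 35 < 90
  Newell: +30 → 60 ≥ 40
Round 3 — Harrow, Newell overflow.
  Ashby: +90 → 165 ≥ 100
Round 4 — Ashby overflows.
No further overflows.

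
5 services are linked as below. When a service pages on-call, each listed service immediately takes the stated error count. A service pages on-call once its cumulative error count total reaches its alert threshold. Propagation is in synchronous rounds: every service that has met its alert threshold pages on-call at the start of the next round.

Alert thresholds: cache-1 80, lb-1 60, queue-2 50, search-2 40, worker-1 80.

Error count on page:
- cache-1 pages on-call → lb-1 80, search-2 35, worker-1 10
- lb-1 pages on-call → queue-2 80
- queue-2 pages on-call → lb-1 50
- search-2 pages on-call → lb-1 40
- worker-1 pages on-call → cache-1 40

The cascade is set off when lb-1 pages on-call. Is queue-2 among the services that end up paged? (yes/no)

yes

Round 1 — lb-1 pages on-call (initial).
  queue-2: +80 → 80 ≥ 50
Round 2 — queue-2 pages on-call.
No further pages.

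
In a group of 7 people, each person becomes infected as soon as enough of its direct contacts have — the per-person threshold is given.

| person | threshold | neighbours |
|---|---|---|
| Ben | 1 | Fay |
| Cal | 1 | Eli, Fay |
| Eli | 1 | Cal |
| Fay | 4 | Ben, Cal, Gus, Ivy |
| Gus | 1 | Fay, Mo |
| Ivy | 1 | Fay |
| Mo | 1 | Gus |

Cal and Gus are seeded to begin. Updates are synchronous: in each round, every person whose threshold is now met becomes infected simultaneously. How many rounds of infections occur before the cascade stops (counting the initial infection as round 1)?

2

Round 1 — Cal, Gus become infected (initial).
Round 2 — checking thresholds:
  Eli: 1 of 1 neighbours ≥ 1, becomes infected.
  Fay: 2 of 4 neighbours < 4, holds.
  Mo: 1 of 1 neighbours ≥ 1, becomes infected.
Round 3 — no new infections; cascade stops.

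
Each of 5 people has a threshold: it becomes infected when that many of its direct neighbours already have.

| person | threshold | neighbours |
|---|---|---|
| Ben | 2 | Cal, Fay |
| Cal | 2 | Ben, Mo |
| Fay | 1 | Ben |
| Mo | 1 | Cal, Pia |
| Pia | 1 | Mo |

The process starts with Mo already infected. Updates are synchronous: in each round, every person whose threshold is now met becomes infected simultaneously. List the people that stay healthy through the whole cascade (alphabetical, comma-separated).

Round 1 — Mo becomes infected (initial).
Round 2 — checking thresholds:
  Cal: 1 of 2 neighbours < 2, not yet.
  Pia: 1 of 1 neighbours ≥ 1, becomes infected.
Round 3 — no new infections; cascade stops.

Ben, Cal, Fay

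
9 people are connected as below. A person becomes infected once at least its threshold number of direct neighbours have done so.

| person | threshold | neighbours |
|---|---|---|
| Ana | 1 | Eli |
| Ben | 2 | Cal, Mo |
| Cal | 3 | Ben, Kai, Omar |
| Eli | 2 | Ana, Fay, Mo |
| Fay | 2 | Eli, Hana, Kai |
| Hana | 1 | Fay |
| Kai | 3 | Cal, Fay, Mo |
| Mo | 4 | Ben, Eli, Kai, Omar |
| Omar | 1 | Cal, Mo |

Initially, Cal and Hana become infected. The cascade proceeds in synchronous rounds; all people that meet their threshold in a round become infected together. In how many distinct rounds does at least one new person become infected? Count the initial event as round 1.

Round 1 — Cal, Hana become infected (initial).
Round 2 — checking thresholds:
  Ben: 1 of 2 neighbours < 2, holds.
  Fay: 1 of 3 neighbours < 2, holds.
  Kai: 1 of 3 neighbours < 3, holds.
  Omar: 1 of 2 neighbours ≥ 1, becomes infected.
Round 3 — no new infections; cascade stops.

2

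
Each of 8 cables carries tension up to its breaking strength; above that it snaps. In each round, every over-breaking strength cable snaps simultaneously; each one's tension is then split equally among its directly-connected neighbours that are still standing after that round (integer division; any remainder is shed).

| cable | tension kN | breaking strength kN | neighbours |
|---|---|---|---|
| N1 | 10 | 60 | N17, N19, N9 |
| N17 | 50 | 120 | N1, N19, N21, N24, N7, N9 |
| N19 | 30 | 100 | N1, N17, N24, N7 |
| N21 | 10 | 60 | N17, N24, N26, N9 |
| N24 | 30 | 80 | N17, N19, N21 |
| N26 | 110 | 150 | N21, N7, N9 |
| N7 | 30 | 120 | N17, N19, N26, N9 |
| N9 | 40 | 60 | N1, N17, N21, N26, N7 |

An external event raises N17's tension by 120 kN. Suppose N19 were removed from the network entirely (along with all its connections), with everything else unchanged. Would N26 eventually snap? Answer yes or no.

yes

With N19 removed:
Round 1 — N17 at 170 > 120. N17 snaps.
  N17 sheds 170 kN to N1, N21, N24, N7, N9: 34 each.
    N1: 10+34 = 44 ≤ 60
    N21: 10+34 = 44 ≤ 60
    N24: 30+34 = 64 ≤ 80
    N7: 30+34 = 64 ≤ 120
    N9: 40+34 = 74 > 60
Round 2 — N9 snaps.
  N9 sheds 74 kN to N1, N21, N26, N7: 18 each (2 lost).
    N1: 44+18 = 62 > 60
    N21: 44+18 = 62 > 60
    N26: 110+18 = 128 ≤ 150
    N7: 64+18 = 82 ≤ 120
Round 3 — N1, N21 snap.
  N1 sheds 62 kN: no online neighbours, lost.
  N21 sheds 62 kN to N24, N26: 31 each.
    N24: 64+31 = 95 > 80
    N26: 128+31 = 159 > 150
Round 4 — N24, N26 snap.
  N24 sheds 95 kN: no online neighbours, lost.
  N26 sheds 159 kN to N7: 159 each.
    N7: 82+159 = 241 > 120
Round 5 — N7 snaps.
  N7 sheds 241 kN: no online neighbours, lost.
No further breaks.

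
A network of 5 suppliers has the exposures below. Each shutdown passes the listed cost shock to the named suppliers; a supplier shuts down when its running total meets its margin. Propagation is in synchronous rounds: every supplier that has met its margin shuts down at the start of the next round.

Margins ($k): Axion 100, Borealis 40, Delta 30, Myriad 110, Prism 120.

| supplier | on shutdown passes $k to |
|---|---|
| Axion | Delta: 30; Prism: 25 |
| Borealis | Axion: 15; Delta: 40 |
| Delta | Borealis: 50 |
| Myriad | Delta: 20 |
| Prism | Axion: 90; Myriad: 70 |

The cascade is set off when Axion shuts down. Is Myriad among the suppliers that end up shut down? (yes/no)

Round 1 — Axion shuts down (initial).
  Delta: +30 → 30 ≥ 30
  Prism: +25 → 25 < 120
Round 2 — Delta shuts down.
  Borealis: +50 → 50 ≥ 40
Round 3 — Borealis shuts down.
No further shutdowns.

no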